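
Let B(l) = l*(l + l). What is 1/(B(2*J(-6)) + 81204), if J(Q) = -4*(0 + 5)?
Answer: 1/84404 ≈ 1.1848e-5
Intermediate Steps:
J(Q) = -20 (J(Q) = -4*5 = -20)
B(l) = 2*l² (B(l) = l*(2*l) = 2*l²)
1/(B(2*J(-6)) + 81204) = 1/(2*(2*(-20))² + 81204) = 1/(2*(-40)² + 81204) = 1/(2*1600 + 81204) = 1/(3200 + 81204) = 1/84404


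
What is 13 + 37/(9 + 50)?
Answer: 804/59 ≈ 13.627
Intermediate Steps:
13 + 37/(9 + 50) = 13 + 37/59 = 804/59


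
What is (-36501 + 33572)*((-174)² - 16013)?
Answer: -41776327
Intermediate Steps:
(-36501 + 33572)*((-174)² - 16013) = -2929*(30276 - 16013) = -2929*14263 = -41776327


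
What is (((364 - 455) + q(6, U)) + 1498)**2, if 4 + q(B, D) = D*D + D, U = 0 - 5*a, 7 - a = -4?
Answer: 19123129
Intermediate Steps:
a = 11 (a = 7 - 1*(-4) = 7 + 4 = 11)
U = -55 (U = 0 - 5*11 = 0 - 55 = -55)
q(B, D) = -4 + D + D**2 (q(B, D) = -4 + (D*D + D) = -4 + (D**2 + D) = -4 + (D + D**2) = -4 + D + D**2)
(((364 - 455) + q(6, U)) + 1498)**2 = (((364 - 455) + (-4 - 55 + (-55)**2)) + 1498)**2 = ((-91 + (-4 - 55 + 3025)) + 1498)**2 = ((-91 + 2966) + 1498)**2 = (2875 + 1498)**2 = 4373**2 = 19123129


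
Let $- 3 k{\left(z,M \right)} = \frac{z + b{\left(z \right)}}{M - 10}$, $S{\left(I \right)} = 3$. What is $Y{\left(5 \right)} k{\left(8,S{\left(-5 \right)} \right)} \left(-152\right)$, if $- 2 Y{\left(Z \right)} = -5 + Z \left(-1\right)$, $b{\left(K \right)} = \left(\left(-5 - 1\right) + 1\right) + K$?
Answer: $- \frac{8360}{21} \approx -398.1$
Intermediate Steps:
$b{\left(K \right)} = -5 + K$ ($b{\left(K \right)} = \left(\left(-5 - 1\right) + 1\right) + K = \left(-6 + 1\right) + K = -5 + K$)
$Y{\left(Z \right)} = \frac{5}{2} + \frac{Z}{2}$ ($Y{\left(Z \right)} = - \frac{-5 + Z \left(-1\right)}{2} = - \frac{-5 - Z}{2} = \frac{5}{2} + \frac{Z}{2}$)
$k{\left(z,M \right)} = - \frac{-5 + 2 z}{3 \left(-10 + M\right)}$ ($k{\left(z,M \right)} = - \frac{\left(z + \left(-5 + z\right)\right) \frac{1}{M - 10}}{3} = - \frac{\left(-5 + 2 z\right) \frac{1}{-10 + M}}{3} = - \frac{\frac{1}{-10 + M} \left(-5 + 2 z\right)}{3} = - \frac{-5 + 2 z}{3 \left(-10 + M\right)}$)
$Y{\left(5 \right)} k{\left(8,S{\left(-5 \right)} \right)} \left(-152\right) = \left(\frac{5}{2} + \frac{1}{2} \cdot 5\right) \frac{5 - 16}{3 \left(-10 + 3\right)} \left(-152\right) = \left(\frac{5}{2} + \frac{5}{2}\right) \frac{5 - 16}{3 \left(-7\right)} \left(-152\right) = 5 \cdot \frac{1}{3} \left(- \frac{1}{7}\right) \left(-11\right) \left(-152\right) = 5 \cdot \frac{11}{21} \left(-152\right) = \frac{55}{21} \left(-152\right) = - \frac{8360}{21}$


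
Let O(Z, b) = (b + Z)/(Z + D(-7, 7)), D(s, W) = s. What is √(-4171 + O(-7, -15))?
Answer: I*√204302/7 ≈ 64.571*I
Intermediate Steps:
O(Z, b) = (Z + b)/(-7 + Z) (O(Z, b) = (b + Z)/(Z - 7) = (Z + b)/(-7 + Z))
√(-4171 + O(-7, -15)) = √(-4171 + (-7 - 15)/(-7 - 7)) = √(-4171 - 22/(-14)) = √(-4171 - 1/14*(-22)) = √(-4171 + 11/7) = √(-29186/7) = I*√204302/7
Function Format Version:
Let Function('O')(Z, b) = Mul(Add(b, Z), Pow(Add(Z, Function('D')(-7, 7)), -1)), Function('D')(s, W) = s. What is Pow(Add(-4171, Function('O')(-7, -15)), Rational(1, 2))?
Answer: Mul(Rational(1, 7), I, Pow(204302, Rational(1, 2))) ≈ Mul(64.571, I)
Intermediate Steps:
Function('O')(Z, b) = Mul(Pow(Add(-7, Z), -1), Add(Z, b)) (Function('O')(Z, b) = Mul(Add(b, Z), Pow(Add(Z, -7), -1)) = Mul(Add(Z, b), Pow(Add(-7, Z), -1)) = Mul(Pow(Add(-7, Z), -1), Add(Z, b)))
Pow(Add(-4171, Function('O')(-7, -15)), Rational(1, 2)) = Pow(Add(-4171, Mul(Pow(Add(-7, -7), -1), Add(-7, -15))), Rational(1, 2)) = Pow(Add(-4171, Mul(Pow(-14, -1), -22)), Rational(1, 2)) = Pow(Add(-4171, Mul(Rational(-1, 14), -22)), Rational(1, 2)) = Pow(Add(-4171, Rational(11, 7)), Rational(1, 2)) = Pow(Rational(-29186, 7), Rational(1, 2)) = Mul(Rational(1, 7), I, Pow(204302, Rational(1, 2)))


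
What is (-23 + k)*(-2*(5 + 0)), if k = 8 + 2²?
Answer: 110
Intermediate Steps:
k = 12 (k = 8 + 4 = 12)
(-23 + k)*(-2*(5 + 0)) = (-23 + 12)*(-2*(5 + 0)) = -(-22)*5 = -11*(-10) = 110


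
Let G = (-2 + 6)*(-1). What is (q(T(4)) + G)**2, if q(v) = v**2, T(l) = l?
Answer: 144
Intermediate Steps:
G = -4 (G = 4*(-1) = -4)
(q(T(4)) + G)**2 = (4**2 - 4)**2 = (16 - 4)**2 = 12**2 = 144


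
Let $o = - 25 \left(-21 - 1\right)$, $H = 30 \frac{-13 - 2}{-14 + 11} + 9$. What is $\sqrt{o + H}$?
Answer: $\sqrt{709} \approx 26.627$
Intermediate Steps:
$H = 159$ ($H = 30 \left(- \frac{15}{-3}\right) + 9 = 30 \left(\left(-15\right) \left(- \frac{1}{3}\right)\right) + 9 = 30 \cdot 5 + 9 = 150 + 9 = 159$)
$o = 550$ ($o = \left(-25\right) \left(-22\right) = 550$)
$\sqrt{o + H} = \sqrt{550 + 159} = \sqrt{709}$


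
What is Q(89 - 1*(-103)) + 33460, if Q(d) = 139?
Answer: 33599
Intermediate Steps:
Q(89 - 1*(-103)) + 33460 = 139 + 33460 = 33599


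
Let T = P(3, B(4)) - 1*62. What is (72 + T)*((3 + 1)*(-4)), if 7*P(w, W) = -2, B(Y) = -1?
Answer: -1088/7 ≈ -155.43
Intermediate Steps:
P(w, W) = -2/7 (P(w, W) = (⅐)*(-2) = -2/7)
T = -436/7 (T = -2/7 - 1*62 = -2/7 - 62 = -436/7 ≈ -62.286)
(72 + T)*((3 + 1)*(-4)) = (72 - 436/7)*((3 + 1)*(-4)) = 68*(4*(-4))/7 = (68/7)*(-16) = -1088/7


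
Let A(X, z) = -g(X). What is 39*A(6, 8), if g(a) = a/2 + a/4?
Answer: -351/2 ≈ -175.50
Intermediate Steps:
g(a) = 3*a/4 (g(a) = a*(½) + a*(¼) = a/2 + a/4 = 3*a/4)
A(X, z) = -3*X/4
39*A(6, 8) = 39*(-¾*6) = 39*(-9/2) = -351/2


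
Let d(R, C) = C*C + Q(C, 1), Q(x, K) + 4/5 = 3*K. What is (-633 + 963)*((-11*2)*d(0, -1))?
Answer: -23232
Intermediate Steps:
Q(x, K) = -4/5 + 3*K
d(R, C) = 11/5 + C**2 (d(R, C) = C*C + (-4/5 + 3*1) = C**2 + (-4/5 + 3) = C**2 + 11/5 = 11/5 + C**2)
(-633 + 963)*((-11*2)*d(0, -1)) = (-633 + 963)*((-11*2)*(11/5 + (-1)**2)) = 330*(-22*(11/5 + 1)) = 330*(-22*16/5) = 330*(-352/5) = -23232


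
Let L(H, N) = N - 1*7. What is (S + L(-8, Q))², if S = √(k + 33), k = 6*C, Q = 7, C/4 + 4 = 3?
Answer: 9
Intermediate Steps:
C = -4 (C = -16 + 4*3 = -16 + 12 = -4)
k = -24 (k = 6*(-4) = -24)
S = 3 (S = √(-24 + 33) = √9 = 3)
L(H, N) = -7 + N (L(H, N) = N - 7 = -7 + N)
(S + L(-8, Q))² = (3 + (-7 + 7))² = (3 + 0)² = 3² = 9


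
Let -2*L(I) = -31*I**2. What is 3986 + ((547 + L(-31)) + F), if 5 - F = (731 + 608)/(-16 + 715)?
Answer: 27165355/1398 ≈ 19432.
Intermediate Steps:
L(I) = 31*I**2/2 (L(I) = -(-31)*I**2/2 = 31*I**2/2)
F = 2156/699 (F = 5 - (731 + 608)/(-16 + 715) = 5 - 1339/699 = 2156/699 ≈ 3.0844)
3986 + ((547 + L(-31)) + F) = 3986 + ((547 + (31/2)*(-31)**2) + 2156/699) = 3986 + ((547 + (31/2)*961) + 2156/699) = 3986 + ((547 + 29791/2) + 2156/699) = 3986 + (30885/2 + 2156/699) = 3986 + 21592927/1398 = 27165355/1398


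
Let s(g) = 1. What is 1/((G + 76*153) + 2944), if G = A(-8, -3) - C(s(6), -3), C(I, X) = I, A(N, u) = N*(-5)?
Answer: 1/14611 ≈ 6.8442e-5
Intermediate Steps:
A(N, u) = -5*N
G = 39 (G = -5*(-8) - 1*1 = 40 - 1 = 39)
1/((G + 76*153) + 2944) = 1/((39 + 76*153) + 2944) = 1/((39 + 11628) + 2944) = 1/(11667 + 2944) = 1/14611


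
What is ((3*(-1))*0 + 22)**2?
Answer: 484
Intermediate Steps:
((3*(-1))*0 + 22)**2 = (-3*0 + 22)**2 = (0 + 22)**2 = 22**2 = 484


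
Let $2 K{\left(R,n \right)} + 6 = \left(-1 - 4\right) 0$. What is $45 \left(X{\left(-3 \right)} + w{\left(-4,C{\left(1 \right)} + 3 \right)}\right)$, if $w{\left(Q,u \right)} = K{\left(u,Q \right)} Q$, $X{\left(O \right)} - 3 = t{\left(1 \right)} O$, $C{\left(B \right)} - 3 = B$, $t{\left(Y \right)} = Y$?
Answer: $540$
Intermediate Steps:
$C{\left(B \right)} = 3 + B$
$K{\left(R,n \right)} = -3$ ($K{\left(R,n \right)} = -3 + \frac{\left(-1 - 4\right) 0}{2} = -3 + \frac{\left(-5\right) 0}{2} = -3 + \frac{1}{2} \cdot 0 = -3 + 0 = -3$)
$X{\left(O \right)} = 3 + O$ ($X{\left(O \right)} = 3 + 1 O = 3 + O$)
$w{\left(Q,u \right)} = - 3 Q$
$45 \left(X{\left(-3 \right)} + w{\left(-4,C{\left(1 \right)} + 3 \right)}\right) = 45 \left(\left(3 - 3\right) - -12\right) = 45 \left(0 + 12\right) = 45 \cdot 12 = 540$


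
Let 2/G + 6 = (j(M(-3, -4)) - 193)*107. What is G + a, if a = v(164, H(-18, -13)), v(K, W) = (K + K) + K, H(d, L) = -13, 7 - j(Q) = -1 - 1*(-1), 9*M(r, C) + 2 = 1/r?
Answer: 4897367/9954 ≈ 492.00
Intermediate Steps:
M(r, C) = -2/9 + 1/(9*r)
j(Q) = 7 (j(Q) = 7 - (-1 - 1*(-1)) = 7 - (-1 + 1) = 7 - 1*0 = 7 + 0 = 7)
v(K, W) = 3*K (v(K, W) = 2*K + K = 3*K)
a = 492 (a = 3*164 = 492)
G = -1/9954 (G = 2/(-6 + (7 - 193)*107) = 2/(-6 - 186*107) = 2/(-6 - 19902) = 2/(-19908) = 2*(-1/19908) = -1/9954 ≈ -0.00010046)
G + a = -1/9954 + 492 = 4897367/9954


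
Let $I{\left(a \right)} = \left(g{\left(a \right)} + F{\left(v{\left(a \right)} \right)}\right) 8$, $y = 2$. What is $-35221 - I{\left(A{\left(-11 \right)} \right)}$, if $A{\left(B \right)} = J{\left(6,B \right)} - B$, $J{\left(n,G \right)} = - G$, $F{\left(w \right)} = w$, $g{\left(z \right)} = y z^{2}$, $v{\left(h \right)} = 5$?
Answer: $-43005$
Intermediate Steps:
$g{\left(z \right)} = 2 z^{2}$
$A{\left(B \right)} = - 2 B$ ($A{\left(B \right)} = - B - B = - 2 B$)
$I{\left(a \right)} = 40 + 16 a^{2}$ ($I{\left(a \right)} = \left(2 a^{2} + 5\right) 8 = \left(5 + 2 a^{2}\right) 8 = 40 + 16 a^{2}$)
$-35221 - I{\left(A{\left(-11 \right)} \right)} = -35221 - \left(40 + 16 \left(\left(-2\right) \left(-11\right)\right)^{2}\right) = -35221 - \left(40 + 16 \cdot 22^{2}\right) = -35221 - \left(40 + 16 \cdot 484\right) = -35221 - \left(40 + 7744\right) = -35221 - 7784 = -43005$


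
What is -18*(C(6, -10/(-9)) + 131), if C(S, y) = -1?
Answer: -2340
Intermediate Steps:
-18*(C(6, -10/(-9)) + 131) = -18*(-1 + 131) = -18*130 = -2340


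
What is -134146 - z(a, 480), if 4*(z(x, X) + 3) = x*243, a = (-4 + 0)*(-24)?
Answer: -139975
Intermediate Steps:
a = 96 (a = -4*(-24) = 96)
z(x, X) = -3 + 243*x/4 (z(x, X) = -3 + (x*243)/4 = -3 + (243*x)/4 = -3 + 243*x/4)
-134146 - z(a, 480) = -134146 - (-3 + (243/4)*96) = -134146 - (-3 + 5832) = -134146 - 1*5829 = -134146 - 5829 = -139975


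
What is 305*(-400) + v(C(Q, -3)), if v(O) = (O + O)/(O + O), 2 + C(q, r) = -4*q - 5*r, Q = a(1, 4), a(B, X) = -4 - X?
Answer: -121999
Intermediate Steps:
Q = -8 (Q = -4 - 1*4 = -4 - 4 = -8)
C(q, r) = -2 - 5*r - 4*q (C(q, r) = -2 + (-4*q - 5*r) = -2 + (-5*r - 4*q) = -2 - 5*r - 4*q)
v(O) = 1 (v(O) = (2*O)/((2*O)) = (2*O)*(1/(2*O)) = 1)
305*(-400) + v(C(Q, -3)) = 305*(-400) + 1 = -122000 + 1 = -121999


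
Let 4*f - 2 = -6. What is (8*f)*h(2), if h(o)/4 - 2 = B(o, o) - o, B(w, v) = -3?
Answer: 96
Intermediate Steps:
f = -1 (f = ½ + (¼)*(-6) = ½ - 3/2 = -1)
h(o) = -4 - 4*o (h(o) = 8 + 4*(-3 - o) = 8 + (-12 - 4*o) = -4 - 4*o)
(8*f)*h(2) = (8*(-1))*(-4 - 4*2) = -8*(-4 - 8) = -8*(-12) = 96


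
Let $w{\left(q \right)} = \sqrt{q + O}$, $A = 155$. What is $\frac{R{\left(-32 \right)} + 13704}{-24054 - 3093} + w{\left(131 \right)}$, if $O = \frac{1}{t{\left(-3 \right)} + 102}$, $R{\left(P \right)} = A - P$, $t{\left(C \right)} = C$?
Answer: $- \frac{13891}{27147} + \frac{\sqrt{142670}}{33} \approx 10.934$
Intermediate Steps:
$R{\left(P \right)} = 155 - P$
$O = \frac{1}{99}$ ($O = \frac{1}{-3 + 102} = \frac{1}{99} \approx 0.010101$)
$w{\left(q \right)} = \sqrt{\frac{1}{99} + q}$ ($w{\left(q \right)} = \sqrt{q + \frac{1}{99}} = \sqrt{\frac{1}{99} + q}$)
$\frac{R{\left(-32 \right)} + 13704}{-24054 - 3093} + w{\left(131 \right)} = \frac{\left(155 - -32\right) + 13704}{-24054 - 3093} + \frac{\sqrt{11 + 1089 \cdot 131}}{33} = \frac{\left(155 + 32\right) + 13704}{-27147} + \frac{\sqrt{11 + 142659}}{33} = \left(187 + 13704\right) \left(- \frac{1}{27147}\right) + \frac{\sqrt{142670}}{33} = 13891 \left(- \frac{1}{27147}\right) + \frac{\sqrt{142670}}{33} = - \frac{13891}{27147} + \frac{\sqrt{142670}}{33}$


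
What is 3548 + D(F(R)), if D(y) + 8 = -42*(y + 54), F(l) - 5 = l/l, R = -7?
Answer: 1020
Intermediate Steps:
F(l) = 6 (F(l) = 5 + l/l = 5 + 1 = 6)
D(y) = -2276 - 42*y (D(y) = -8 - 42*(y + 54) = -8 - 42*(54 + y) = -8 + (-2268 - 42*y) = -2276 - 42*y)
3548 + D(F(R)) = 3548 + (-2276 - 42*6) = 3548 + (-2276 - 252) = 3548 - 2528 = 1020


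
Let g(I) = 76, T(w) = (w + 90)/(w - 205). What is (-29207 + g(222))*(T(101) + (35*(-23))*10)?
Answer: 24394037221/104 ≈ 2.3456e+8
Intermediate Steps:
T(w) = (90 + w)/(-205 + w)
(-29207 + g(222))*(T(101) + (35*(-23))*10) = (-29207 + 76)*((90 + 101)/(-205 + 101) + (35*(-23))*10) = -29131*(191/(-104) - 805*10) = -29131*(-1/104*191 - 8050) = -29131*(-191/104 - 8050) = -29131*(-837391/104) = 24394037221/104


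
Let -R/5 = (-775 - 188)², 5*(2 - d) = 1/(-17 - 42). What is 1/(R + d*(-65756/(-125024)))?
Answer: -9220520/42754112343951 ≈ -2.1566e-7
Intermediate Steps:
d = 591/295 (d = 2 - 1/(5*(-17 - 42)) = 2 - ⅕/(-59) = 2 - ⅕*(-1/59) = 2 + 1/295 = 591/295 ≈ 2.0034)
R = -4636845 (R = -5*(-775 - 188)² = -5*(-963)² = -5*927369 = -4636845)
1/(R + d*(-65756/(-125024))) = 1/(-4636845 + 591*(-65756/(-125024))/295) = 1/(-4636845 + 591*(-65756*(-1/125024))/295) = 1/(-4636845 + (591/295)*(16439/31256)) = 1/(-4636845 + 9715449/9220520) = 1/(-42754112343951/9220520) = -9220520/42754112343951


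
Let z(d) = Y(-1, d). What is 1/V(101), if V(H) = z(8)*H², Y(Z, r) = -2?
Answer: -1/20402 ≈ -4.9015e-5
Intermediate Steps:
z(d) = -2
V(H) = -2*H²
1/V(101) = 1/(-2*101²) = 1/(-2*10201) = 1/(-20402) = -1/20402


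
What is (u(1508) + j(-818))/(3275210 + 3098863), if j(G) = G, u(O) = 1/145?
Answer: -118609/924240585 ≈ -0.00012833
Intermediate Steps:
u(O) = 1/145
(u(1508) + j(-818))/(3275210 + 3098863) = (1/145 - 818)/(3275210 + 3098863) = -118609/145/6374073 = -118609/145*1/6374073 = -118609/924240585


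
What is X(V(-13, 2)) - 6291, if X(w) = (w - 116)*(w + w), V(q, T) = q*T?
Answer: 1093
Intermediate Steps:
V(q, T) = T*q
X(w) = 2*w*(-116 + w) (X(w) = (-116 + w)*(2*w) = 2*w*(-116 + w))
X(V(-13, 2)) - 6291 = 2*(2*(-13))*(-116 + 2*(-13)) - 6291 = 2*(-26)*(-116 - 26) - 6291 = 2*(-26)*(-142) - 6291 = 7384 - 6291 = 1093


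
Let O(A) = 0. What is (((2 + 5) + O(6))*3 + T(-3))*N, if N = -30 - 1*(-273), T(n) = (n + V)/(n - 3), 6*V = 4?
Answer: 10395/2 ≈ 5197.5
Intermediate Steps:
V = 2/3 (V = (1/6)*4 = 2/3 ≈ 0.66667)
T(n) = (2/3 + n)/(-3 + n) (T(n) = (n + 2/3)/(n - 3) = (2/3 + n)/(-3 + n))
N = 243 (N = -30 + 273 = 243)
(((2 + 5) + O(6))*3 + T(-3))*N = (((2 + 5) + 0)*3 + (2/3 - 3)/(-3 - 3))*243 = ((7 + 0)*3 - 7/3/(-6))*243 = (7*3 - 1/6*(-7/3))*243 = (21 + 7/18)*243 = (385/18)*243 = 10395/2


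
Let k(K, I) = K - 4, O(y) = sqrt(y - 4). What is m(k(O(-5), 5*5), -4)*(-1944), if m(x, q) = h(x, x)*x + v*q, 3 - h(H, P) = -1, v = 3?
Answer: 54432 - 23328*I ≈ 54432.0 - 23328.0*I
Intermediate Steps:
O(y) = sqrt(-4 + y)
h(H, P) = 4 (h(H, P) = 3 - 1*(-1) = 3 + 1 = 4)
k(K, I) = -4 + K
m(x, q) = 3*q + 4*x (m(x, q) = 4*x + 3*q = 3*q + 4*x)
m(k(O(-5), 5*5), -4)*(-1944) = (3*(-4) + 4*(-4 + sqrt(-4 - 5)))*(-1944) = (-12 + 4*(-4 + sqrt(-9)))*(-1944) = (-12 + 4*(-4 + 3*I))*(-1944) = (-12 + (-16 + 12*I))*(-1944) = (-28 + 12*I)*(-1944) = 54432 - 23328*I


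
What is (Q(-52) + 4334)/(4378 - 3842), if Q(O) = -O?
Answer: 2193/268 ≈ 8.1828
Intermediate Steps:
(Q(-52) + 4334)/(4378 - 3842) = (-1*(-52) + 4334)/(4378 - 3842) = (52 + 4334)/536 = 4386*(1/536) = 2193/268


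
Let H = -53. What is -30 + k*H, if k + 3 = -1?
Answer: 182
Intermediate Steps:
k = -4 (k = -3 - 1 = -4)
-30 + k*H = -30 - 4*(-53) = -30 + 212 = 182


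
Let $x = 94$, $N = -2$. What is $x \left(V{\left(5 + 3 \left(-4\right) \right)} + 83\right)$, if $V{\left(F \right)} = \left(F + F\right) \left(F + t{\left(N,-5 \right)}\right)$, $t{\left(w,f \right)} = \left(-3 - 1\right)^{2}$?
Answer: $-4042$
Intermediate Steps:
$t{\left(w,f \right)} = 16$ ($t{\left(w,f \right)} = \left(-4\right)^{2} = 16$)
$V{\left(F \right)} = 2 F \left(16 + F\right)$ ($V{\left(F \right)} = \left(F + F\right) \left(F + 16\right) = 2 F \left(16 + F\right)$)
$x \left(V{\left(5 + 3 \left(-4\right) \right)} + 83\right) = 94 \left(2 \left(5 + 3 \left(-4\right)\right) \left(16 + \left(5 + 3 \left(-4\right)\right)\right) + 83\right) = 94 \left(2 \left(5 - 12\right) \left(16 + \left(5 - 12\right)\right) + 83\right) = 94 \left(2 \left(-7\right) \left(16 - 7\right) + 83\right) = 94 \left(2 \left(-7\right) 9 + 83\right) = 94 \left(-126 + 83\right) = 94 \left(-43\right) = -4042$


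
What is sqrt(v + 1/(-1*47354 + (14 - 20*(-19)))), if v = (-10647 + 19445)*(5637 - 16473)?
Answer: I*sqrt(13139811887935735)/11740 ≈ 9764.0*I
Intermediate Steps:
v = -95335128 (v = 8798*(-10836) = -95335128)
sqrt(v + 1/(-1*47354 + (14 - 20*(-19)))) = sqrt(-95335128 + 1/(-1*47354 + (14 - 20*(-19)))) = sqrt(-95335128 + 1/(-47354 + (14 + 380))) = sqrt(-95335128 + 1/(-47354 + 394)) = sqrt(-95335128 + 1/(-46960)) = sqrt(-95335128 - 1/46960) = sqrt(-4476937610881/46960) = I*sqrt(13139811887935735)/11740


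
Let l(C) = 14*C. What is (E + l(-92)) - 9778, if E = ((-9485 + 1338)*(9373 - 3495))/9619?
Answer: -154331920/9619 ≈ -16044.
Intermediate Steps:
E = -47888066/9619 (E = -8147*5878*(1/9619) = -47888066*1/9619 = -47888066/9619 ≈ -4978.5)
(E + l(-92)) - 9778 = (-47888066/9619 + 14*(-92)) - 9778 = (-47888066/9619 - 1288) - 9778 = -60277338/9619 - 9778 = -154331920/9619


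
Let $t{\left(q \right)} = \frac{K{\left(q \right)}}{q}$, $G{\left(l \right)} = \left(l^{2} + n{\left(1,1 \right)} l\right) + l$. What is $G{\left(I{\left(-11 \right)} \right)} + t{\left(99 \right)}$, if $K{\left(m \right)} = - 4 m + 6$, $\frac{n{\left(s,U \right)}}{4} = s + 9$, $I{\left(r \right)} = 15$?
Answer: $\frac{27590}{33} \approx 836.06$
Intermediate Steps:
$n{\left(s,U \right)} = 36 + 4 s$ ($n{\left(s,U \right)} = 4 \left(s + 9\right) = 4 \left(9 + s\right) = 36 + 4 s$)
$G{\left(l \right)} = l^{2} + 41 l$ ($G{\left(l \right)} = \left(l^{2} + \left(36 + 4 \cdot 1\right) l\right) + l = \left(l^{2} + \left(36 + 4\right) l\right) + l = \left(l^{2} + 40 l\right) + l = l^{2} + 41 l$)
$K{\left(m \right)} = 6 - 4 m$
$t{\left(q \right)} = \frac{6 - 4 q}{q}$
$G{\left(I{\left(-11 \right)} \right)} + t{\left(99 \right)} = 15 \left(41 + 15\right) - \left(4 - \frac{6}{99}\right) = 15 \cdot 56 + \left(-4 + 6 \cdot \frac{1}{99}\right) = 840 + \left(-4 + \frac{2}{33}\right) = 840 - \frac{130}{33} = \frac{27590}{33}$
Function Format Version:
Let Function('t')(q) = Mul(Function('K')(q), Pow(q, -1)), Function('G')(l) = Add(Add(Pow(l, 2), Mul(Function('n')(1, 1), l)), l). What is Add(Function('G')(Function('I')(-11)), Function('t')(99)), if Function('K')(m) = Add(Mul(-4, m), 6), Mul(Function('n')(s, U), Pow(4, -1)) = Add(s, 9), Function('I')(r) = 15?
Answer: Rational(27590, 33) ≈ 836.06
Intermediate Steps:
Function('n')(s, U) = Add(36, Mul(4, s)) (Function('n')(s, U) = Mul(4, Add(s, 9)) = Mul(4, Add(9, s)) = Add(36, Mul(4, s)))
Function('G')(l) = Add(Pow(l, 2), Mul(41, l)) (Function('G')(l) = Add(Add(Pow(l, 2), Mul(Add(36, Mul(4, 1)), l)), l) = Add(Add(Pow(l, 2), Mul(Add(36, 4), l)), l) = Add(Add(Pow(l, 2), Mul(40, l)), l) = Add(Pow(l, 2), Mul(41, l)))
Function('K')(m) = Add(6, Mul(-4, m))
Function('t')(q) = Mul(Pow(q, -1), Add(6, Mul(-4, q))) (Function('t')(q) = Mul(Add(6, Mul(-4, q)), Pow(q, -1)) = Mul(Pow(q, -1), Add(6, Mul(-4, q))))
Add(Function('G')(Function('I')(-11)), Function('t')(99)) = Add(Mul(15, Add(41, 15)), Add(-4, Mul(6, Pow(99, -1)))) = Add(Mul(15, 56), Add(-4, Mul(6, Rational(1, 99)))) = Add(840, Add(-4, Rational(2, 33))) = Add(840, Rational(-130, 33)) = Rational(27590, 33)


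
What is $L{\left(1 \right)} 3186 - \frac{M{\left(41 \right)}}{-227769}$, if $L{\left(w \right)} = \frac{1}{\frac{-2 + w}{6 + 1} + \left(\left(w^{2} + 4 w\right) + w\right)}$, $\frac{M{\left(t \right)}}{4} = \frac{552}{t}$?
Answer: $\frac{73618934}{135341} \approx 543.95$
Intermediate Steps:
$M{\left(t \right)} = \frac{2208}{t}$ ($M{\left(t \right)} = 4 \frac{552}{t} = \frac{2208}{t}$)
$L{\left(w \right)} = \frac{1}{- \frac{2}{7} + w^{2} + \frac{36 w}{7}}$ ($L{\left(w \right)} = \frac{1}{\frac{-2 + w}{7} + \left(w^{2} + 5 w\right)} = \frac{1}{\left(-2 + w\right) \frac{1}{7} + \left(w^{2} + 5 w\right)} = \frac{1}{\left(- \frac{2}{7} + \frac{w}{7}\right) + \left(w^{2} + 5 w\right)} = \frac{1}{- \frac{2}{7} + w^{2} + \frac{36 w}{7}}$)
$L{\left(1 \right)} 3186 - \frac{M{\left(41 \right)}}{-227769} = \frac{7}{-2 + 7 \cdot 1^{2} + 36 \cdot 1} \cdot 3186 - \frac{2208 \cdot \frac{1}{41}}{-227769} = \frac{7}{-2 + 7 \cdot 1 + 36} \cdot 3186 - 2208 \cdot \frac{1}{41} \left(- \frac{1}{227769}\right) = \frac{7}{-2 + 7 + 36} \cdot 3186 - \frac{2208}{41} \left(- \frac{1}{227769}\right) = \frac{7}{41} \cdot 3186 - - \frac{32}{135341} = 7 \cdot \frac{1}{41} \cdot 3186 + \frac{32}{135341} = \frac{7}{41} \cdot 3186 + \frac{32}{135341} = \frac{22302}{41} + \frac{32}{135341} = \frac{73618934}{135341}$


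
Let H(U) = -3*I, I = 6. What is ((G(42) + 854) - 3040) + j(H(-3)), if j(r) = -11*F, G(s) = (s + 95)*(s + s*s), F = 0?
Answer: 245236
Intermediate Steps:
H(U) = -18 (H(U) = -3*6 = -18)
G(s) = (95 + s)*(s + s**2)
j(r) = 0 (j(r) = -11*0 = 0)
((G(42) + 854) - 3040) + j(H(-3)) = ((42*(95 + 42**2 + 96*42) + 854) - 3040) + 0 = ((42*(95 + 1764 + 4032) + 854) - 3040) + 0 = ((42*5891 + 854) - 3040) + 0 = ((247422 + 854) - 3040) + 0 = (248276 - 3040) + 0 = 245236 + 0 = 245236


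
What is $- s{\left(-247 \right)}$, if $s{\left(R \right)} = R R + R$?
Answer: $-60762$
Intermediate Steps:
$s{\left(R \right)} = R + R^{2}$ ($s{\left(R \right)} = R^{2} + R = R + R^{2}$)
$- s{\left(-247 \right)} = - \left(-247\right) \left(1 - 247\right) = - \left(-247\right) \left(-246\right) = \left(-1\right) 60762 = -60762$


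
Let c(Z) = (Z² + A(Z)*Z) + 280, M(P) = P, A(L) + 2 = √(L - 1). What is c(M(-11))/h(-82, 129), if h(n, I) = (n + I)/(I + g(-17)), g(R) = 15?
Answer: 1296 - 3168*I*√3/47 ≈ 1296.0 - 116.75*I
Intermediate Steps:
A(L) = -2 + √(-1 + L) (A(L) = -2 + √(L - 1) = -2 + √(-1 + L))
h(n, I) = (I + n)/(15 + I) (h(n, I) = (n + I)/(I + 15) = (I + n)/(15 + I))
c(Z) = 280 + Z² + Z*(-2 + √(-1 + Z)) (c(Z) = (Z² + (-2 + √(-1 + Z))*Z) + 280 = (Z² + Z*(-2 + √(-1 + Z))) + 280 = 280 + Z² + Z*(-2 + √(-1 + Z)))
c(M(-11))/h(-82, 129) = (280 + (-11)² - 11*(-2 + √(-1 - 11)))/(((129 - 82)/(15 + 129))) = (280 + 121 - 11*(-2 + √(-12)))/((47/144)) = (280 + 121 - 11*(-2 + 2*I*√3))/(((1/144)*47)) = (280 + 121 + (22 - 22*I*√3))/(47/144) = (423 - 22*I*√3)*(144/47) = 1296 - 3168*I*√3/47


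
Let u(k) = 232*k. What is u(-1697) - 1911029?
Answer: -2304733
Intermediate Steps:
u(-1697) - 1911029 = 232*(-1697) - 1911029 = -393704 - 1911029 = -2304733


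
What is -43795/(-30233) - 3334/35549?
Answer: 1456071633/1074752917 ≈ 1.3548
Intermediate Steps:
-43795/(-30233) - 3334/35549 = -43795*(-1/30233) - 3334*1/35549 = 43795/30233 - 3334/35549 = 1456071633/1074752917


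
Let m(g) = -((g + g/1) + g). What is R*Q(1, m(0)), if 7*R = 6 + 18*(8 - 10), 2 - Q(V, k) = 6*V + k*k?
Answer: 120/7 ≈ 17.143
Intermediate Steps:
m(g) = -3*g (m(g) = -((g + g*1) + g) = -((g + g) + g) = -(2*g + g) = -3*g)
Q(V, k) = 2 - k² - 6*V (Q(V, k) = 2 - (6*V + k*k) = 2 - (6*V + k²) = 2 - (k² + 6*V) = 2 + (-k² - 6*V) = 2 - k² - 6*V)
R = -30/7 (R = (6 + 18*(8 - 10))/7 = (6 + 18*(-2))/7 = (6 - 36)/7 = (⅐)*(-30) = -30/7 ≈ -4.2857)
R*Q(1, m(0)) = -30*(2 - (-3*0)² - 6*1)/7 = -30*(2 - 1*0² - 6)/7 = -30*(2 - 1*0 - 6)/7 = -30*(2 + 0 - 6)/7 = -30/7*(-4) = 120/7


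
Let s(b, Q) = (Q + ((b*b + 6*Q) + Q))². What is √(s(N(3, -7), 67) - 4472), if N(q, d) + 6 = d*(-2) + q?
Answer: √427177 ≈ 653.59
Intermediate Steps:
N(q, d) = -6 + q - 2*d (N(q, d) = -6 + (d*(-2) + q) = -6 + (-2*d + q) = -6 + (q - 2*d) = -6 + q - 2*d)
s(b, Q) = (b² + 8*Q)² (s(b, Q) = (Q + ((b² + 6*Q) + Q))² = (Q + (b² + 7*Q))² = (b² + 8*Q)²)
√(s(N(3, -7), 67) - 4472) = √(((-6 + 3 - 2*(-7))² + 8*67)² - 4472) = √(((-6 + 3 + 14)² + 536)² - 4472) = √((11² + 536)² - 4472) = √((121 + 536)² - 4472) = √(657² - 4472) = √(431649 - 4472) = √427177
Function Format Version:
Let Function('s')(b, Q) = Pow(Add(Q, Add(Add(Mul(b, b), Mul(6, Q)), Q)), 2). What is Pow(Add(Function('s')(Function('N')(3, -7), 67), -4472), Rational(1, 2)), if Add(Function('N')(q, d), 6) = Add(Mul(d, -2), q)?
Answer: Pow(427177, Rational(1, 2)) ≈ 653.59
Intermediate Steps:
Function('N')(q, d) = Add(-6, q, Mul(-2, d)) (Function('N')(q, d) = Add(-6, Add(Mul(d, -2), q)) = Add(-6, Add(Mul(-2, d), q)) = Add(-6, Add(q, Mul(-2, d))) = Add(-6, q, Mul(-2, d)))
Function('s')(b, Q) = Pow(Add(Pow(b, 2), Mul(8, Q)), 2) (Function('s')(b, Q) = Pow(Add(Q, Add(Add(Pow(b, 2), Mul(6, Q)), Q)), 2) = Pow(Add(Q, Add(Pow(b, 2), Mul(7, Q))), 2) = Pow(Add(Pow(b, 2), Mul(8, Q)), 2))
Pow(Add(Function('s')(Function('N')(3, -7), 67), -4472), Rational(1, 2)) = Pow(Add(Pow(Add(Pow(Add(-6, 3, Mul(-2, -7)), 2), Mul(8, 67)), 2), -4472), Rational(1, 2)) = Pow(Add(Pow(Add(Pow(Add(-6, 3, 14), 2), 536), 2), -4472), Rational(1, 2)) = Pow(Add(Pow(Add(Pow(11, 2), 536), 2), -4472), Rational(1, 2)) = Pow(Add(Pow(Add(121, 536), 2), -4472), Rational(1, 2)) = Pow(Add(Pow(657, 2), -4472), Rational(1, 2)) = Pow(Add(431649, -4472), Rational(1, 2)) = Pow(427177, Rational(1, 2))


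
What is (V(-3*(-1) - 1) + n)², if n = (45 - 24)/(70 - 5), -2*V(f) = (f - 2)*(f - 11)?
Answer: 441/4225 ≈ 0.10438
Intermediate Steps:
V(f) = -(-11 + f)*(-2 + f)/2 (V(f) = -(f - 2)*(f - 11)/2 = -(-2 + f)*(-11 + f)/2 = -(-11 + f)*(-2 + f)/2)
n = 21/65 ≈ 0.32308
(V(-3*(-1) - 1) + n)² = ((-11 - (-3*(-1) - 1)²/2 + 13*(-3*(-1) - 1)/2) + 21/65)² = ((-11 - (3 - 1)²/2 + 13*(3 - 1)/2) + 21/65)² = ((-11 - ½*2² + (13/2)*2) + 21/65)² = ((-11 - ½*4 + 13) + 21/65)² = ((-11 - 2 + 13) + 21/65)² = (0 + 21/65)² = (21/65)² = 441/4225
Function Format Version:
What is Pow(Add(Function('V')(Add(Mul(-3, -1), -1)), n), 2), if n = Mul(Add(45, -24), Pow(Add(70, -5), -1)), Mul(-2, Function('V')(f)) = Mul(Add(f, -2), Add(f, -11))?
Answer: Rational(441, 4225) ≈ 0.10438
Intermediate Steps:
Function('V')(f) = Mul(Rational(-1, 2), Add(-11, f), Add(-2, f)) (Function('V')(f) = Mul(Rational(-1, 2), Mul(Add(f, -2), Add(f, -11))) = Mul(Rational(-1, 2), Mul(Add(-2, f), Add(-11, f))) = Mul(Rational(-1, 2), Mul(Add(-11, f), Add(-2, f))) = Mul(Rational(-1, 2), Add(-11, f), Add(-2, f)))
n = Rational(21, 65) (n = Mul(21, Pow(65, -1)) = Mul(21, Rational(1, 65)) = Rational(21, 65) ≈ 0.32308)
Pow(Add(Function('V')(Add(Mul(-3, -1), -1)), n), 2) = Pow(Add(Add(-11, Mul(Rational(-1, 2), Pow(Add(Mul(-3, -1), -1), 2)), Mul(Rational(13, 2), Add(Mul(-3, -1), -1))), Rational(21, 65)), 2) = Pow(Add(Add(-11, Mul(Rational(-1, 2), Pow(Add(3, -1), 2)), Mul(Rational(13, 2), Add(3, -1))), Rational(21, 65)), 2) = Pow(Add(Add(-11, Mul(Rational(-1, 2), Pow(2, 2)), Mul(Rational(13, 2), 2)), Rational(21, 65)), 2) = Pow(Add(Add(-11, Mul(Rational(-1, 2), 4), 13), Rational(21, 65)), 2) = Pow(Add(Add(-11, -2, 13), Rational(21, 65)), 2) = Pow(Add(0, Rational(21, 65)), 2) = Pow(Rational(21, 65), 2) = Rational(441, 4225)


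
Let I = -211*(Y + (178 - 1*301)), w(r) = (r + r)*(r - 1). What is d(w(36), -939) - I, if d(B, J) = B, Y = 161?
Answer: 10538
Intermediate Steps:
w(r) = 2*r*(-1 + r) (w(r) = (2*r)*(-1 + r) = 2*r*(-1 + r))
I = -8018 (I = -211*(161 + (178 - 1*301)) = -211*(161 + (178 - 301)) = -211*(161 - 123) = -211*38 = -8018)
d(w(36), -939) - I = 2*36*(-1 + 36) - 1*(-8018) = 2*36*35 + 8018 = 2520 + 8018 = 10538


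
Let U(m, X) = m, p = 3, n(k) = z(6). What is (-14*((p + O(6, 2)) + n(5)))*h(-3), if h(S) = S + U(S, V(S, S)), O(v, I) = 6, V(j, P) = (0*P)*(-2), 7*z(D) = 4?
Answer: 804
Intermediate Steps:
z(D) = 4/7 (z(D) = (⅐)*4 = 4/7)
n(k) = 4/7
V(j, P) = 0 (V(j, P) = 0*(-2) = 0)
h(S) = 2*S (h(S) = S + S = 2*S)
(-14*((p + O(6, 2)) + n(5)))*h(-3) = (-14*((3 + 6) + 4/7))*(2*(-3)) = -14*(9 + 4/7)*(-6) = -14*67/7*(-6) = -134*(-6) = 804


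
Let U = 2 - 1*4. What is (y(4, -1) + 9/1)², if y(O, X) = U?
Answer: 49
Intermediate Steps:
U = -2 (U = 2 - 4 = -2)
y(O, X) = -2
(y(4, -1) + 9/1)² = (-2 + 9/1)² = (-2 + 9*1)² = (-2 + 9)² = 7² = 49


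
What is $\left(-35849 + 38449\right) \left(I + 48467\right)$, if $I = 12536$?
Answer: $158607800$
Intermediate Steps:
$\left(-35849 + 38449\right) \left(I + 48467\right) = \left(-35849 + 38449\right) \left(12536 + 48467\right) = 2600 \cdot 61003 = 158607800$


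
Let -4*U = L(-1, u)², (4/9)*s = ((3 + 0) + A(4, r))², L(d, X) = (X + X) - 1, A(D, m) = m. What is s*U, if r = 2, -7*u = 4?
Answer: -50625/784 ≈ -64.573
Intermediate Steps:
u = -4/7 (u = -⅐*4 = -4/7 ≈ -0.57143)
L(d, X) = -1 + 2*X (L(d, X) = 2*X - 1 = -1 + 2*X)
s = 225/4 (s = 9*((3 + 0) + 2)²/4 = 9*(3 + 2)²/4 = (9/4)*5² = (9/4)*25 = 225/4 ≈ 56.250)
U = -225/196 (U = -(-1 + 2*(-4/7))²/4 = -(-1 - 8/7)²/4 = -(-15/7)²/4 = -¼*225/49 = -225/196 ≈ -1.1480)
s*U = (225/4)*(-225/196) = -50625/784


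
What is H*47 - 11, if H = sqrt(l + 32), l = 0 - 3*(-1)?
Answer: -11 + 47*sqrt(35) ≈ 267.06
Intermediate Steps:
l = 3 (l = 0 + 3 = 3)
H = sqrt(35) (H = sqrt(3 + 32) = sqrt(35) ≈ 5.9161)
H*47 - 11 = sqrt(35)*47 - 11 = 47*sqrt(35) - 11 = -11 + 47*sqrt(35)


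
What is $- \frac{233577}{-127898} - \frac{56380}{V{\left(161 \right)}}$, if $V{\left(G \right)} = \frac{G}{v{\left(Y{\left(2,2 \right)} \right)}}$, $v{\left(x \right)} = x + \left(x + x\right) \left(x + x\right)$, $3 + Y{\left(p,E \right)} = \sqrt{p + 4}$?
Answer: $- \frac{410983080783}{20591578} + \frac{56380 \sqrt{6}}{7} \approx -229.9$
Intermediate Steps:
$Y{\left(p,E \right)} = -3 + \sqrt{4 + p}$ ($Y{\left(p,E \right)} = -3 + \sqrt{p + 4} = -3 + \sqrt{4 + p}$)
$v{\left(x \right)} = x + 4 x^{2}$ ($v{\left(x \right)} = x + 2 x 2 x = x + 4 x^{2}$)
$V{\left(G \right)} = \frac{G}{\left(-11 + 4 \sqrt{6}\right) \left(-3 + \sqrt{6}\right)}$ ($V{\left(G \right)} = \frac{G}{\left(-3 + \sqrt{4 + 2}\right) \left(1 + 4 \left(-3 + \sqrt{4 + 2}\right)\right)} = \frac{G}{\left(-3 + \sqrt{6}\right) \left(1 + 4 \left(-3 + \sqrt{6}\right)\right)} = \frac{G}{\left(-3 + \sqrt{6}\right) \left(1 - \left(12 - 4 \sqrt{6}\right)\right)} = \frac{G}{\left(-3 + \sqrt{6}\right) \left(-11 + 4 \sqrt{6}\right)} = \frac{G}{\left(-11 + 4 \sqrt{6}\right) \left(-3 + \sqrt{6}\right)}$)
$- \frac{233577}{-127898} - \frac{56380}{V{\left(161 \right)}} = - \frac{233577}{-127898} - \frac{56380}{\frac{19}{25} \cdot 161 + \frac{23}{75} \cdot 161 \sqrt{6}} = \left(-233577\right) \left(- \frac{1}{127898}\right) - \frac{56380}{\frac{3059}{25} + \frac{3703 \sqrt{6}}{75}} = \frac{233577}{127898} - \frac{56380}{\frac{3059}{25} + \frac{3703 \sqrt{6}}{75}}$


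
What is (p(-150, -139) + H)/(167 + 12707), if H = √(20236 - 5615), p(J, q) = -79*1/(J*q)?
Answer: -79/268422900 + √14621/12874 ≈ 0.0093921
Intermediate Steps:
p(J, q) = -79/(J*q) (p(J, q) = -79*1/(J*q) = -79/(J*q))
H = √14621 ≈ 120.92
(p(-150, -139) + H)/(167 + 12707) = (-79/(-150*(-139)) + √14621)/(167 + 12707) = (-79*(-1/150)*(-1/139) + √14621)/12874 = (-79/20850 + √14621)*(1/12874) = -79/268422900 + √14621/12874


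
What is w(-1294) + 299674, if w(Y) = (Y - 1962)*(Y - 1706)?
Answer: 10067674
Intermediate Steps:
w(Y) = (-1962 + Y)*(-1706 + Y)
w(-1294) + 299674 = (3347172 + (-1294)² - 3668*(-1294)) + 299674 = (3347172 + 1674436 + 4746392) + 299674 = 9768000 + 299674 = 10067674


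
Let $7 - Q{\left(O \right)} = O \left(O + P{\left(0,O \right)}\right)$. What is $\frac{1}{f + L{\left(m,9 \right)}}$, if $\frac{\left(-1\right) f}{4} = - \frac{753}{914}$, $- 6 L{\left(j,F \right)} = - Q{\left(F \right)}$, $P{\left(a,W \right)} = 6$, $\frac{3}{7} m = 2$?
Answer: $- \frac{1371}{24730} \approx -0.055439$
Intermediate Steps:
$m = \frac{14}{3}$ ($m = \frac{7}{3} \cdot 2 = \frac{14}{3} \approx 4.6667$)
$Q{\left(O \right)} = 7 - O \left(6 + O\right)$ ($Q{\left(O \right)} = 7 - O \left(O + 6\right) = 7 - O \left(6 + O\right)$)
$L{\left(j,F \right)} = \frac{7}{6} - F - \frac{F^{2}}{6}$ ($L{\left(j,F \right)} = - \frac{\left(-1\right) \left(7 - F^{2} - 6 F\right)}{6} = - \frac{-7 + F^{2} + 6 F}{6} = \frac{7}{6} - F - \frac{F^{2}}{6}$)
$f = \frac{1506}{457}$ ($f = - 4 \left(- \frac{753}{914}\right) = - 4 \left(\left(-753\right) \frac{1}{914}\right) = \left(-4\right) \left(- \frac{753}{914}\right) = \frac{1506}{457} \approx 3.2954$)
$\frac{1}{f + L{\left(m,9 \right)}} = \frac{1}{\frac{1506}{457} - \left(\frac{47}{6} + \frac{27}{2}\right)} = \frac{1}{\frac{1506}{457} - \frac{64}{3}} = \frac{1}{- \frac{24730}{1371}} = - \frac{1371}{24730}$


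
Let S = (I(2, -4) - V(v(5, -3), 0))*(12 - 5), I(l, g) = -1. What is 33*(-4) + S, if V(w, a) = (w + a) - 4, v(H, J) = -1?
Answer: -104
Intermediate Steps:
V(w, a) = -4 + a + w (V(w, a) = (a + w) - 4 = -4 + a + w)
S = 28 (S = (-1 - (-4 + 0 - 1))*(12 - 5) = (-1 - 1*(-5))*7 = (-1 + 5)*7 = 4*7 = 28)
33*(-4) + S = 33*(-4) + 28 = -132 + 28 = -104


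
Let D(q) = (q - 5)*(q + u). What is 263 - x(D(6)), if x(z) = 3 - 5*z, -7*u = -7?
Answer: 295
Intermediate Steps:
u = 1 (u = -⅐*(-7) = 1)
D(q) = (1 + q)*(-5 + q) (D(q) = (q - 5)*(q + 1) = (-5 + q)*(1 + q) = (1 + q)*(-5 + q))
263 - x(D(6)) = 263 - (3 - 5*(-5 + 6² - 4*6)) = 263 - (3 - 5*(-5 + 36 - 24)) = 263 - (3 - 5*7) = 263 - (3 - 35) = 263 - 1*(-32) = 263 + 32 = 295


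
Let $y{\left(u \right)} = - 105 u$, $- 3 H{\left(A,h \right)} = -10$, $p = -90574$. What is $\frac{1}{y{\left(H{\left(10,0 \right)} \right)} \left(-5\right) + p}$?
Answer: $- \frac{1}{88824} \approx -1.1258 \cdot 10^{-5}$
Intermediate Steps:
$H{\left(A,h \right)} = \frac{10}{3}$ ($H{\left(A,h \right)} = \left(- \frac{1}{3}\right) \left(-10\right) = \frac{10}{3}$)
$\frac{1}{y{\left(H{\left(10,0 \right)} \right)} \left(-5\right) + p} = \frac{1}{\left(-105\right) \frac{10}{3} \left(-5\right) - 90574} = \frac{1}{\left(-350\right) \left(-5\right) - 90574} = \frac{1}{1750 - 90574} = \frac{1}{-88824} = - \frac{1}{88824}$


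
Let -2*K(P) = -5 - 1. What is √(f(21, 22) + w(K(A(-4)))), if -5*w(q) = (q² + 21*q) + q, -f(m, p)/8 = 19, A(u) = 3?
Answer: I*√167 ≈ 12.923*I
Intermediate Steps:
f(m, p) = -152 (f(m, p) = -8*19 = -152)
K(P) = 3 (K(P) = -(-5 - 1)/2 = -½*(-6) = 3)
w(q) = -22*q/5 - q²/5 (w(q) = -((q² + 21*q) + q)/5 = -(q² + 22*q)/5 = -22*q/5 - q²/5)
√(f(21, 22) + w(K(A(-4)))) = √(-152 - ⅕*3*(22 + 3)) = √(-152 - ⅕*3*25) = √(-152 - 15) = √(-167) = I*√167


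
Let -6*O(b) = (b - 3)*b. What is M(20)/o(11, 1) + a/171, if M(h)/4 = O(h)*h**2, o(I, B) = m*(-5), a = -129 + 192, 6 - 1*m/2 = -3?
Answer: 516989/513 ≈ 1007.8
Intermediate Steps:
m = 18 (m = 12 - 2*(-3) = 12 + 6 = 18)
O(b) = -b*(-3 + b)/6 (O(b) = -(b - 3)*b/6 = -(-3 + b)*b/6 = -b*(-3 + b)/6)
a = 63
o(I, B) = -90 (o(I, B) = 18*(-5) = -90)
M(h) = 2*h**3*(3 - h)/3 (M(h) = 4*((h*(3 - h)/6)*h**2) = 4*(h**3*(3 - h)/6) = 2*h**3*(3 - h)/3)
M(20)/o(11, 1) + a/171 = ((2/3)*20**3*(3 - 1*20))/(-90) + 63/171 = ((2/3)*8000*(3 - 20))*(-1/90) + 63*(1/171) = ((2/3)*8000*(-17))*(-1/90) + 7/19 = -272000/3*(-1/90) + 7/19 = 27200/27 + 7/19 = 516989/513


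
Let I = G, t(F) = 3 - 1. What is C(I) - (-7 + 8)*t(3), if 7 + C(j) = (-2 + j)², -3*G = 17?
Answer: 448/9 ≈ 49.778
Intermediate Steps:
G = -17/3 (G = -⅓*17 = -17/3 ≈ -5.6667)
t(F) = 2
I = -17/3 ≈ -5.6667
C(j) = -7 + (-2 + j)²
C(I) - (-7 + 8)*t(3) = (-7 + (-2 - 17/3)²) - (-7 + 8)*2 = (-7 + (-23/3)²) - 2 = (-7 + 529/9) - 1*2 = 466/9 - 2 = 448/9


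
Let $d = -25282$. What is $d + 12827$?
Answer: $-12455$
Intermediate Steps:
$d + 12827 = -25282 + 12827 = -12455$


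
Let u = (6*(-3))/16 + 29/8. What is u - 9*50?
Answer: -895/2 ≈ -447.50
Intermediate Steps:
u = 5/2 (u = -18*1/16 + 29*(⅛) = -9/8 + 29/8 = 5/2 ≈ 2.5000)
u - 9*50 = 5/2 - 9*50 = 5/2 - 450 = -895/2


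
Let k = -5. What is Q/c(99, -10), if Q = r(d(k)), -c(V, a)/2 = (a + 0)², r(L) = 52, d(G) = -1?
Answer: -13/50 ≈ -0.26000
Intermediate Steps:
c(V, a) = -2*a² (c(V, a) = -2*(a + 0)² = -2*a²)
Q = 52
Q/c(99, -10) = 52/((-2*(-10)²)) = 52/((-2*100)) = 52/(-200) = 52*(-1/200) = -13/50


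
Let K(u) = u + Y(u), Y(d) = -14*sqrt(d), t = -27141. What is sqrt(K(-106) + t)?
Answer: sqrt(-27247 - 14*I*sqrt(106)) ≈ 0.4366 - 165.07*I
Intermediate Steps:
K(u) = u - 14*sqrt(u)
sqrt(K(-106) + t) = sqrt((-106 - 14*I*sqrt(106)) - 27141) = sqrt(-27247 - 14*I*sqrt(106))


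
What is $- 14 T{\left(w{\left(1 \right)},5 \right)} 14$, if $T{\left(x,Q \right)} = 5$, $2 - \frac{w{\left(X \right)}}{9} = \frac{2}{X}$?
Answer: $-980$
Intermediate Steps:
$w{\left(X \right)} = 18 - \frac{18}{X}$ ($w{\left(X \right)} = 18 - 9 \frac{2}{X} = 18 - \frac{18}{X}$)
$- 14 T{\left(w{\left(1 \right)},5 \right)} 14 = \left(-14\right) 5 \cdot 14 = \left(-70\right) 14 = -980$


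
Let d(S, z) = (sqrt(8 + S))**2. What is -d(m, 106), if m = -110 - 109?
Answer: 211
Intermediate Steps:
m = -219
d(S, z) = 8 + S
-d(m, 106) = -(8 - 219) = -1*(-211) = 211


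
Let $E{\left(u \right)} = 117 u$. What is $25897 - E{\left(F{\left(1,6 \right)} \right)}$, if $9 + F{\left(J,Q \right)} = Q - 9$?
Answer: $27301$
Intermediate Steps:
$F{\left(J,Q \right)} = -18 + Q$ ($F{\left(J,Q \right)} = -9 + \left(Q - 9\right) = -9 + \left(-9 + Q\right) = -18 + Q$)
$25897 - E{\left(F{\left(1,6 \right)} \right)} = 25897 - 117 \left(-18 + 6\right) = 25897 - 117 \left(-12\right) = 25897 - -1404 = 25897 + 1404 = 27301$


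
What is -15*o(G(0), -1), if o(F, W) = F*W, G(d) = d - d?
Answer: 0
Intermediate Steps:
G(d) = 0
-15*o(G(0), -1) = -0*(-1) = -15*0 = 0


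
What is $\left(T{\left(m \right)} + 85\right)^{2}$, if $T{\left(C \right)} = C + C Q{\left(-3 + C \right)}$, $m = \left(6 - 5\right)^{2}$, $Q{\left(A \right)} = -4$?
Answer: $6724$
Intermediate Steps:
$m = 1$ ($m = 1^{2} = 1$)
$T{\left(C \right)} = - 3 C$ ($T{\left(C \right)} = C + C \left(-4\right) = C - 4 C = - 3 C$)
$\left(T{\left(m \right)} + 85\right)^{2} = \left(\left(-3\right) 1 + 85\right)^{2} = \left(-3 + 85\right)^{2} = 82^{2} = 6724$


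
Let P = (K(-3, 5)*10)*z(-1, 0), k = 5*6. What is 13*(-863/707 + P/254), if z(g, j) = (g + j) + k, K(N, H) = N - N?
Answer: -11219/707 ≈ -15.868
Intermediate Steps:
k = 30
K(N, H) = 0
z(g, j) = 30 + g + j (z(g, j) = (g + j) + 30 = 30 + g + j)
P = 0 (P = (0*10)*(30 - 1 + 0) = 0*29 = 0)
13*(-863/707 + P/254) = 13*(-863/707 + 0/254) = 13*(-863*1/707 + 0*(1/254)) = 13*(-863/707 + 0) = 13*(-863/707) = -11219/707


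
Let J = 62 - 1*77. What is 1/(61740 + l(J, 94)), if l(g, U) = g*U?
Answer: 1/60330 ≈ 1.6576e-5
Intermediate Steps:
J = -15 (J = 62 - 77 = -15)
l(g, U) = U*g
1/(61740 + l(J, 94)) = 1/(61740 + 94*(-15)) = 1/(61740 - 1410) = 1/60330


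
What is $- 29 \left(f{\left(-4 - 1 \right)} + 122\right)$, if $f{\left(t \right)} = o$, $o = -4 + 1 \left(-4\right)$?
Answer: $-3306$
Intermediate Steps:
$o = -8$ ($o = -4 - 4 = -8$)
$f{\left(t \right)} = -8$
$- 29 \left(f{\left(-4 - 1 \right)} + 122\right) = - 29 \left(-8 + 122\right) = \left(-29\right) 114 = -3306$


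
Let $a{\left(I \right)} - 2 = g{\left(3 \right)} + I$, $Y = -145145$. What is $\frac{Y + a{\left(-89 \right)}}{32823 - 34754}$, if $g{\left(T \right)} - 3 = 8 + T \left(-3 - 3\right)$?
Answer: $\frac{145239}{1931} \approx 75.214$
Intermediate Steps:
$g{\left(T \right)} = 11 - 6 T$ ($g{\left(T \right)} = 3 + \left(8 + T \left(-3 - 3\right)\right) = 3 + \left(8 + T \left(-6\right)\right) = 3 - \left(-8 + 6 T\right) = 11 - 6 T$)
$a{\left(I \right)} = -5 + I$ ($a{\left(I \right)} = 2 + \left(\left(11 - 18\right) + I\right) = 2 + \left(-7 + I\right) = -5 + I$)
$\frac{Y + a{\left(-89 \right)}}{32823 - 34754} = \frac{-145145 - 94}{32823 - 34754} = \frac{-145145 - 94}{-1931} = \left(-145239\right) \left(- \frac{1}{1931}\right) = \frac{145239}{1931}$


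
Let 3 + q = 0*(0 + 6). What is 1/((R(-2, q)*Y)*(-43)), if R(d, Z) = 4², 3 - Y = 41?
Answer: 1/26144 ≈ 3.8250e-5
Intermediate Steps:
Y = -38 (Y = 3 - 1*41 = 3 - 41 = -38)
q = -3 (q = -3 + 0*(0 + 6) = -3 + 0*6 = -3 + 0 = -3)
R(d, Z) = 16
1/((R(-2, q)*Y)*(-43)) = 1/((16*(-38))*(-43)) = 1/(-608*(-43)) = 1/26144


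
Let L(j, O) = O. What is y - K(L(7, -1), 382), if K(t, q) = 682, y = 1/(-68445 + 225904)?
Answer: -107387037/157459 ≈ -682.00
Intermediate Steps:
y = 1/157459 ≈ 6.3509e-6
y - K(L(7, -1), 382) = 1/157459 - 1*682 = 1/157459 - 682 = -107387037/157459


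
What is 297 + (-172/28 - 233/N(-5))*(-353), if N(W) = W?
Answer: -489453/35 ≈ -13984.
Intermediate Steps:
297 + (-172/28 - 233/N(-5))*(-353) = 297 + (-172/28 - 233/(-5))*(-353) = 297 + (-172*1/28 - 233*(-⅕))*(-353) = 297 + (-43/7 + 233/5)*(-353) = 297 + (1416/35)*(-353) = 297 - 499848/35 = -489453/35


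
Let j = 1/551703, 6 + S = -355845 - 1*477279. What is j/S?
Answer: -1/459640320390 ≈ -2.1756e-12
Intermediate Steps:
S = -833130 (S = -6 + (-355845 - 1*477279) = -6 + (-355845 - 477279) = -6 - 833124 = -833130)
j = 1/551703 ≈ 1.8126e-6
j/S = (1/551703)/(-833130) = (1/551703)*(-1/833130) = -1/459640320390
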